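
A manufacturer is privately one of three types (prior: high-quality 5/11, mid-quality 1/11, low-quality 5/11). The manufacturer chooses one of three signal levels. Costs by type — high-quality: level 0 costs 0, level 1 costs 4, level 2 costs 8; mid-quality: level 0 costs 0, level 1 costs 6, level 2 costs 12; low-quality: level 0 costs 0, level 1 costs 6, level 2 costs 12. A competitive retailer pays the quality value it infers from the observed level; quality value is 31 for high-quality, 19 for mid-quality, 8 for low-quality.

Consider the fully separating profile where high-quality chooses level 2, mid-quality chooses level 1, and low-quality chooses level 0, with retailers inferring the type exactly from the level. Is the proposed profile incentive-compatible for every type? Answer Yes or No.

Separating prices: level 2 → 31, level 1 → 19, level 0 → 8.
high-quality (assigned level 2): level 0: 8 − 0 = 8; level 1: 19 − 4 = 15; level 2: 31 − 8 = 23. high-quality stays.
mid-quality (assigned level 1): level 0: 8 − 0 = 8; level 1: 19 − 6 = 13; level 2: 31 − 12 = 19. mid-quality prefers level 2.
low-quality (assigned level 0): level 0: 8 − 0 = 8; level 1: 19 − 6 = 13; level 2: 31 − 12 = 19. low-quality prefers level 2.
At least one type deviates; the separating profile fails.

No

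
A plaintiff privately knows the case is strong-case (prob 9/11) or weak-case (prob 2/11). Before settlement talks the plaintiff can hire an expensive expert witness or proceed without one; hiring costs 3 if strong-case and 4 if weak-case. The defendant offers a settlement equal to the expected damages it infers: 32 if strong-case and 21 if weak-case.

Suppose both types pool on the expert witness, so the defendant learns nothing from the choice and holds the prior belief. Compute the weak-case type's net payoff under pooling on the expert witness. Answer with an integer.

26

Pooled settlement = 9/11·32 + 2/11·21 = 30.
weak-case pays cost 4 for the expert witness, so net payoff = 30 − 4 = 26.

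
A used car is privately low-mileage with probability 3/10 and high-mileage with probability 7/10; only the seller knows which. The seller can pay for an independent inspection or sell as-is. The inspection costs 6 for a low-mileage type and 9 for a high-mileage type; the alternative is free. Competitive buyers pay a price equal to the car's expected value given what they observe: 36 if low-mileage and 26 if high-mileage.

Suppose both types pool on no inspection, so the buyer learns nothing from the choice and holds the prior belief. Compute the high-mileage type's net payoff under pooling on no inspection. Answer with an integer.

29

Pooled price = 3/10·36 + 7/10·26 = 29.
high-mileage pays no cost for no inspection, so net payoff = 29.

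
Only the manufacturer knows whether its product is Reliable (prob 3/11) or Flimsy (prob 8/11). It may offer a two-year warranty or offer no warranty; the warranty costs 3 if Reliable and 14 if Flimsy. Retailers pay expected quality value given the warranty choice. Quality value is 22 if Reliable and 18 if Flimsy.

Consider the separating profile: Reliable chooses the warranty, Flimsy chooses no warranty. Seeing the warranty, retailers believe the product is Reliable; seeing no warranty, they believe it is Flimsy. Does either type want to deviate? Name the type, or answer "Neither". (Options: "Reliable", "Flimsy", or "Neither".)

The warranty pays 22; no warranty pays 18.
Reliable: assigned the warranty, nets 22 − 3 = 19; deviating to no warranty nets 18.
Flimsy: assigned no warranty, nets 18; deviating to the warranty nets 22 − 14 = 8.
Both types strictly prefer their assigned action; no profitable deviation.

Neither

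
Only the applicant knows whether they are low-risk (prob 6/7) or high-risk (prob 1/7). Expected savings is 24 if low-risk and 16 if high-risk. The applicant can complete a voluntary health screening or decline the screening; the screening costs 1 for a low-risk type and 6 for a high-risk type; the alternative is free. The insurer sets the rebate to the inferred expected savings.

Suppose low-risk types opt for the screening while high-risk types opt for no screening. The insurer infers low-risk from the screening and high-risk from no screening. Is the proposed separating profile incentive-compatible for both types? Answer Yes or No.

Under these beliefs, the screening earns rebate 24 and no screening earns rebate 16.
low-risk: the screening nets 24 − 1 = 23; no screening nets 16. low-risk prefers the screening.
high-risk: the screening nets 24 − 6 = 18; no screening nets 16. high-risk would deviate to the screening.
high-risk has a profitable deviation, so the profile is not an equilibrium.

No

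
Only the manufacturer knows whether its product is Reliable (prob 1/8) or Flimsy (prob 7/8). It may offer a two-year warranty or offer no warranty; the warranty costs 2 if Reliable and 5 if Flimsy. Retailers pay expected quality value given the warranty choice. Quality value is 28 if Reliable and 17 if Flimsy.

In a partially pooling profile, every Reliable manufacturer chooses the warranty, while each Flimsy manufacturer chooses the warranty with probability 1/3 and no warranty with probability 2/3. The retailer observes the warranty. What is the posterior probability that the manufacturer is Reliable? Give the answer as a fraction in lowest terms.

3/10

P(the warranty) = (1/8)·1 + (7/8)·(1/3) = 5/12.
By Bayes' rule, P(Reliable | the warranty) = (1/8) / (5/12) = 3/10.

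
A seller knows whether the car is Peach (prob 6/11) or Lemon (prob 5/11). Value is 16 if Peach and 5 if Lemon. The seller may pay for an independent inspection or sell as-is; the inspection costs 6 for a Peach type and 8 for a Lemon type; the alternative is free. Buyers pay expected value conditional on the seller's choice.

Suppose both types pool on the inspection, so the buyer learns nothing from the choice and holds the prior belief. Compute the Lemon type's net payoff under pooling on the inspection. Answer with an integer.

3

Pooled price = 6/11·16 + 5/11·5 = 11.
Lemon pays cost 8 for the inspection, so net payoff = 11 − 8 = 3.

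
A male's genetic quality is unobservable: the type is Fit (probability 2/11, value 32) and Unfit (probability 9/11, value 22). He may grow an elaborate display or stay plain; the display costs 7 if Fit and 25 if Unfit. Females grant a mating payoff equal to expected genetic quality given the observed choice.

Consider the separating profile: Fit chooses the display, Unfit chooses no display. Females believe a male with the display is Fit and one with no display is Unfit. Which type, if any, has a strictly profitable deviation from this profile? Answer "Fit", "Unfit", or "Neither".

Neither

The display pays 32; no display pays 22.
Fit: assigned the display, nets 32 − 7 = 25; deviating to no display nets 22.
Unfit: assigned no display, nets 22; deviating to the display nets 32 − 25 = 7.
Both types strictly prefer their assigned action; no profitable deviation.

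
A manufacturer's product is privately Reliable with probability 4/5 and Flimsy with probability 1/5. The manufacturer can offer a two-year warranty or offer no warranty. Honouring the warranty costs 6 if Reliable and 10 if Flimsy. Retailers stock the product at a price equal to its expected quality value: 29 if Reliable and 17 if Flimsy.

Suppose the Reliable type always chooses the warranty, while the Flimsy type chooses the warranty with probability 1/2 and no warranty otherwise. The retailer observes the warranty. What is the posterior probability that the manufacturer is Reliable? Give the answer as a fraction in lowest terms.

8/9

P(the warranty) = (4/5)·1 + (1/5)·(1/2) = 9/10.
By Bayes' rule, P(Reliable | the warranty) = (4/5) / (9/10) = 8/9.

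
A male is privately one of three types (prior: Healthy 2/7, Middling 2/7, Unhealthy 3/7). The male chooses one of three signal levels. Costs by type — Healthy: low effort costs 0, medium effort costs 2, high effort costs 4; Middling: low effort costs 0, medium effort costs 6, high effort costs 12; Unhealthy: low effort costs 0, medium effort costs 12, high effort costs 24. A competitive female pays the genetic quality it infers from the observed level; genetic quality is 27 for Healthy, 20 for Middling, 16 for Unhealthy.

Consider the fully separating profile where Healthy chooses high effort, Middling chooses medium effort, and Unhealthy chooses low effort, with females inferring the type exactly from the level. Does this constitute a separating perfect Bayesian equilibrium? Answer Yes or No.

No

Separating mating payoffs: high effort → 27, medium effort → 20, low effort → 16.
Healthy (assigned high effort): low effort: 16 − 0 = 16; medium effort: 20 − 2 = 18; high effort: 27 − 4 = 23. Healthy stays.
Middling (assigned medium effort): low effort: 16 − 0 = 16; medium effort: 20 − 6 = 14; high effort: 27 − 12 = 15. Middling prefers low effort.
Unhealthy (assigned low effort): low effort: 16 − 0 = 16; medium effort: 20 − 12 = 8; high effort: 27 − 24 = 3. Unhealthy stays.
At least one type deviates; the separating profile fails.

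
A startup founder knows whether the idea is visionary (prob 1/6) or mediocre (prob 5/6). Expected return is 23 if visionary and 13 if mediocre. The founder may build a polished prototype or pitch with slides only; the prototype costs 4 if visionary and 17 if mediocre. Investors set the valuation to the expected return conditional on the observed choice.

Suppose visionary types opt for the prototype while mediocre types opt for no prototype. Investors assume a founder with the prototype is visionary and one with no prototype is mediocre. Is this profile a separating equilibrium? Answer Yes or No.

Under these beliefs, the prototype earns valuation 23 and no prototype earns valuation 13.
visionary: the prototype nets 23 − 4 = 19; no prototype nets 13. visionary prefers the prototype.
mediocre: the prototype nets 23 − 17 = 6; no prototype nets 13. mediocre prefers no prototype.
Neither type deviates, so the separating profile is an equilibrium.

Yes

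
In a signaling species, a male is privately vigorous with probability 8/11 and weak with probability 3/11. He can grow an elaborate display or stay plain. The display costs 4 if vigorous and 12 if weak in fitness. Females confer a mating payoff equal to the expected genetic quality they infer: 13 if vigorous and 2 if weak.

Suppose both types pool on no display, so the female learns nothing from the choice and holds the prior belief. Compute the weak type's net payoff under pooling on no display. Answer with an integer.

Pooled mating payoff = 8/11·13 + 3/11·2 = 10.
weak pays no cost for no display, so net payoff = 10.

10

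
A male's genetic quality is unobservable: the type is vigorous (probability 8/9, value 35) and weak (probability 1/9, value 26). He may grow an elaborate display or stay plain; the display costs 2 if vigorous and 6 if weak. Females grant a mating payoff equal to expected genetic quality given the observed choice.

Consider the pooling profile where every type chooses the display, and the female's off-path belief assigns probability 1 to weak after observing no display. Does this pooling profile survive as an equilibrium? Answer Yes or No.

On path, the female holds the prior and pays 8/9·35 + 1/9·26 = 34. Off path (no display), believing weak, it pays 26.
vigorous: the display nets 34 − 2 = 32; no display nets 26. vigorous stays.
weak: the display nets 34 − 6 = 28; no display nets 26. weak stays.
No type deviates, so pooling is sustained.

Yes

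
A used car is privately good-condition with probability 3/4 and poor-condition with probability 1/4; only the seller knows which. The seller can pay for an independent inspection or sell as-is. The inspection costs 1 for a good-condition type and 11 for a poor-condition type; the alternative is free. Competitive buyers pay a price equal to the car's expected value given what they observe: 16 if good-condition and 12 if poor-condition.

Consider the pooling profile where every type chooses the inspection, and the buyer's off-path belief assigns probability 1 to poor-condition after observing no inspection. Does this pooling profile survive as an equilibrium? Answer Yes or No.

No

On path, the buyer holds the prior and pays 3/4·16 + 1/4·12 = 15. Off path (no inspection), believing poor-condition, it pays 12.
good-condition: the inspection nets 15 − 1 = 14; no inspection nets 12. good-condition stays.
poor-condition: the inspection nets 15 − 11 = 4; no inspection nets 12. poor-condition would deviate.
A type deviates, so pooling fails.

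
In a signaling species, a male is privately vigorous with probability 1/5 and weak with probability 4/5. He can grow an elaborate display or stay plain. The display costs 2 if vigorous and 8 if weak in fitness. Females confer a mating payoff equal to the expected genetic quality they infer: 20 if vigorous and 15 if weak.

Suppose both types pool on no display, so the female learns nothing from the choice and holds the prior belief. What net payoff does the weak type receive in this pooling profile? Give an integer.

Pooled mating payoff = 1/5·20 + 4/5·15 = 16.
weak pays no cost for no display, so net payoff = 16.

16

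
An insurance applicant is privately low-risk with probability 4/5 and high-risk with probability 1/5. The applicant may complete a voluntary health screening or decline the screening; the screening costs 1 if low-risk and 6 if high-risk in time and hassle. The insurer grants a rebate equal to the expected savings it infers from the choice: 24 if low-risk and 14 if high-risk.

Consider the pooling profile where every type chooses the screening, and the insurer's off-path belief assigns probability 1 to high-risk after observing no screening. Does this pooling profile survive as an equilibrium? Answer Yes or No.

Yes

On path, the insurer holds the prior and pays 4/5·24 + 1/5·14 = 22. Off path (no screening), believing high-risk, it pays 14.
low-risk: the screening nets 22 − 1 = 21; no screening nets 14. low-risk stays.
high-risk: the screening nets 22 − 6 = 16; no screening nets 14. high-risk stays.
No type deviates, so pooling is sustained.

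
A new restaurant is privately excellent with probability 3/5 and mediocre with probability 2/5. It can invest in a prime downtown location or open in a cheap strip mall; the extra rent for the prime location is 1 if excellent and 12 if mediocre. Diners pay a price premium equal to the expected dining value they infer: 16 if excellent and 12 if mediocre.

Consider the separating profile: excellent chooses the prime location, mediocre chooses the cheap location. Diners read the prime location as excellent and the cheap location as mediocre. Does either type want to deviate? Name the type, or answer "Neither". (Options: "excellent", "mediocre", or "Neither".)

Neither

The prime location pays 16; the cheap location pays 12.
excellent: assigned the prime location, nets 16 − 1 = 15; deviating to the cheap location nets 12.
mediocre: assigned the cheap location, nets 12; deviating to the prime location nets 16 − 12 = 4.
Both types strictly prefer their assigned action; no profitable deviation.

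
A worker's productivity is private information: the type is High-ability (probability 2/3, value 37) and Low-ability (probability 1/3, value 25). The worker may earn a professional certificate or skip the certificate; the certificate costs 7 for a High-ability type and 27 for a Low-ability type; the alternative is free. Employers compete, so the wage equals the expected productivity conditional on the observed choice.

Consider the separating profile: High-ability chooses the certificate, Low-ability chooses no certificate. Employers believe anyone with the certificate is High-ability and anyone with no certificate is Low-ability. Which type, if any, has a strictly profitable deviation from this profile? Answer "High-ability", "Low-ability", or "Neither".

Neither

The certificate pays 37; no certificate pays 25.
High-ability: assigned the certificate, nets 37 − 7 = 30; deviating to no certificate nets 25.
Low-ability: assigned no certificate, nets 25; deviating to the certificate nets 37 − 27 = 10.
Both types strictly prefer their assigned action; no profitable deviation.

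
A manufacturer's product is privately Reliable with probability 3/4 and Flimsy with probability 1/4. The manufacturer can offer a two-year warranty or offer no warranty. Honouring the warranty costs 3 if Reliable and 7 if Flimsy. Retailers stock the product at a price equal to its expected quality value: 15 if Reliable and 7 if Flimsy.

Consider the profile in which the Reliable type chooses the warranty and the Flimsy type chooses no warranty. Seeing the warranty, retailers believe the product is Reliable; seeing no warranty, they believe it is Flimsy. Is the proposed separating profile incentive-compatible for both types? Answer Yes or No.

No

Under these beliefs, the warranty earns price 15 and no warranty earns price 7.
Reliable: the warranty nets 15 − 3 = 12; no warranty nets 7. Reliable prefers the warranty.
Flimsy: the warranty nets 15 − 7 = 8; no warranty nets 7. Flimsy would deviate to the warranty.
Flimsy has a profitable deviation, so the profile is not an equilibrium.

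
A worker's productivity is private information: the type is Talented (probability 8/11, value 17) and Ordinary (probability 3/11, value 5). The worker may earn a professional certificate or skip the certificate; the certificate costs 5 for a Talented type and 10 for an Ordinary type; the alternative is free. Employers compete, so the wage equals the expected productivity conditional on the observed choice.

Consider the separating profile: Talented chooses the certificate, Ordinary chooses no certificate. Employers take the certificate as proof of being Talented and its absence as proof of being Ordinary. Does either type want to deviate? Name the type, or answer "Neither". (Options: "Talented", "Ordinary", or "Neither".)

Ordinary

The certificate pays 17; no certificate pays 5.
Talented: assigned the certificate, nets 17 − 5 = 12; deviating to no certificate nets 5.
Ordinary: assigned no certificate, nets 5; deviating to the certificate nets 17 − 10 = 7.
The Ordinary type gains 2 by deviating.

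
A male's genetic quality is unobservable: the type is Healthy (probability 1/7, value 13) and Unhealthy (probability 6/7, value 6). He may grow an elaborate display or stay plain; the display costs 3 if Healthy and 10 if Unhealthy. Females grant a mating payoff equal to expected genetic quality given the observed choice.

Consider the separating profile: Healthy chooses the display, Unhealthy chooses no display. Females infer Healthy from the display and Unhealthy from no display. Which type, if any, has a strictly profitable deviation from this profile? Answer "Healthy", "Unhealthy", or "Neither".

Neither

The display pays 13; no display pays 6.
Healthy: assigned the display, nets 13 − 3 = 10; deviating to no display nets 6.
Unhealthy: assigned no display, nets 6; deviating to the display nets 13 − 10 = 3.
Both types strictly prefer their assigned action; no profitable deviation.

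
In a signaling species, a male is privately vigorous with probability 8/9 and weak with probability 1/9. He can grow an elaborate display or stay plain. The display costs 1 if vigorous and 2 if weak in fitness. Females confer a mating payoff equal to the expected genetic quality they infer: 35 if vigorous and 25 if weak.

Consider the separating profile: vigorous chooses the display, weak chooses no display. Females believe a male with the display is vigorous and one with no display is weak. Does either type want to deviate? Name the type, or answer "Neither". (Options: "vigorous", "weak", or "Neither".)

The display pays 35; no display pays 25.
vigorous: assigned the display, nets 35 − 1 = 34; deviating to no display nets 25.
weak: assigned no display, nets 25; deviating to the display nets 35 − 2 = 33.
The weak type gains 8 by deviating.

weak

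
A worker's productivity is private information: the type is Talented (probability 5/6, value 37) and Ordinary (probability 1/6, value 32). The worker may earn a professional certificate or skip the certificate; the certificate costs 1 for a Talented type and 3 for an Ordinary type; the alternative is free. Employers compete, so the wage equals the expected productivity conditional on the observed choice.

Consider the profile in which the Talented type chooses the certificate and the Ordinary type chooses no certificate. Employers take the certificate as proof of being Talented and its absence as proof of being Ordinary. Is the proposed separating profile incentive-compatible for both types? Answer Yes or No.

No

Under these beliefs, the certificate earns wage 37 and no certificate earns wage 32.
Talented: the certificate nets 37 − 1 = 36; no certificate nets 32. Talented prefers the certificate.
Ordinary: the certificate nets 37 − 3 = 34; no certificate nets 32. Ordinary would deviate to the certificate.
Ordinary has a profitable deviation, so the profile is not an equilibrium.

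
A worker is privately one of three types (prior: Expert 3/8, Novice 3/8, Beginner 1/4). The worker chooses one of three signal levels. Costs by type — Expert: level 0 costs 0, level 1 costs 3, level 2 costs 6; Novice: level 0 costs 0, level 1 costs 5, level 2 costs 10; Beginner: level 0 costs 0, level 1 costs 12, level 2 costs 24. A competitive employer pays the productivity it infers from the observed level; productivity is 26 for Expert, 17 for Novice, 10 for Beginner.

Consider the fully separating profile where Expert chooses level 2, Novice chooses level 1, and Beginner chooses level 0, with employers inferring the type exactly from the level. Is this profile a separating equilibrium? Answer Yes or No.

Separating wages: level 2 → 26, level 1 → 17, level 0 → 10.
Expert (assigned level 2): level 0: 10 − 0 = 10; level 1: 17 − 3 = 14; level 2: 26 − 6 = 20. Expert stays.
Novice (assigned level 1): level 0: 10 − 0 = 10; level 1: 17 − 5 = 12; level 2: 26 − 10 = 16. Novice prefers level 2.
Beginner (assigned level 0): level 0: 10 − 0 = 10; level 1: 17 − 12 = 5; level 2: 26 − 24 = 2. Beginner stays.
At least one type deviates; the separating profile fails.

No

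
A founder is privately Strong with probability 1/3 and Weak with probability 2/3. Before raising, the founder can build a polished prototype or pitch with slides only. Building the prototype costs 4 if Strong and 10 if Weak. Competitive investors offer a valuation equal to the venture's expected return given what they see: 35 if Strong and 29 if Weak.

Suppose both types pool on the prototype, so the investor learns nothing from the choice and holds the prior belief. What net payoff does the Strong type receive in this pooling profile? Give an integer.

Pooled valuation = 1/3·35 + 2/3·29 = 31.
Strong pays cost 4 for the prototype, so net payoff = 31 − 4 = 27.

27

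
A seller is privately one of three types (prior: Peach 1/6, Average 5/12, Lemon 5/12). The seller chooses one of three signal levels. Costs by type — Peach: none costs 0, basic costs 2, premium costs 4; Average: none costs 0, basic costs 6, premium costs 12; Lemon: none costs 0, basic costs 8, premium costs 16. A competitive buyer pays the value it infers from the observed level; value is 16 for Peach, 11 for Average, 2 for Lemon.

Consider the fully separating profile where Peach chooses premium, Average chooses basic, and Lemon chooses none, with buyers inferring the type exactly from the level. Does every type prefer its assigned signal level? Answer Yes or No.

No

Separating prices: premium → 16, basic → 11, none → 2.
Peach (assigned premium): none: 2 − 0 = 2; basic: 11 − 2 = 9; premium: 16 − 4 = 12. Peach stays.
Average (assigned basic): none: 2 − 0 = 2; basic: 11 − 6 = 5; premium: 16 − 12 = 4. Average stays.
Lemon (assigned none): none: 2 − 0 = 2; basic: 11 − 8 = 3; premium: 16 − 16 = 0. Lemon prefers basic.
At least one type deviates; the separating profile fails.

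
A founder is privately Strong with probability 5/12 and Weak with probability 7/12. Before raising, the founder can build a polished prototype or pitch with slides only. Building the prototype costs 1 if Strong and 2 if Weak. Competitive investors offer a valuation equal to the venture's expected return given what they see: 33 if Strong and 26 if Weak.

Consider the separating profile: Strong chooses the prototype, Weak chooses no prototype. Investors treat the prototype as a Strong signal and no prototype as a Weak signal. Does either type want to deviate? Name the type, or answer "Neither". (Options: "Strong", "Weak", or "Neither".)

The prototype pays 33; no prototype pays 26.
Strong: assigned the prototype, nets 33 − 1 = 32; deviating to no prototype nets 26.
Weak: assigned no prototype, nets 26; deviating to the prototype nets 33 − 2 = 31.
The Weak type gains 5 by deviating.

Weak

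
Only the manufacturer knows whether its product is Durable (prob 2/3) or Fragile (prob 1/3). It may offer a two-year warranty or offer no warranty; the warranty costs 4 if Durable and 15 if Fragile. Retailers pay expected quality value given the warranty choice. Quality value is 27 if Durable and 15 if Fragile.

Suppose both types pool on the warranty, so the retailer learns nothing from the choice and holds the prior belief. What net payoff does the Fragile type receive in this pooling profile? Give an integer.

8

Pooled price = 2/3·27 + 1/3·15 = 23.
Fragile pays cost 15 for the warranty, so net payoff = 23 − 15 = 8.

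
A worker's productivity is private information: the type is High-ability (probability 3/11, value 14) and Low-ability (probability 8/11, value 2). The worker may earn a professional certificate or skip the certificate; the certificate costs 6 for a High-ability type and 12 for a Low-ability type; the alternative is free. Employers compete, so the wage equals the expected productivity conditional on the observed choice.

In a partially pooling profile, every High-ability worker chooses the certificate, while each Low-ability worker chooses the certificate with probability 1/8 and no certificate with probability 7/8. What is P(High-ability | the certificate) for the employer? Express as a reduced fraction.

3/4

P(the certificate) = (3/11)·1 + (8/11)·(1/8) = 4/11.
By Bayes' rule, P(High-ability | the certificate) = (3/11) / (4/11) = 3/4.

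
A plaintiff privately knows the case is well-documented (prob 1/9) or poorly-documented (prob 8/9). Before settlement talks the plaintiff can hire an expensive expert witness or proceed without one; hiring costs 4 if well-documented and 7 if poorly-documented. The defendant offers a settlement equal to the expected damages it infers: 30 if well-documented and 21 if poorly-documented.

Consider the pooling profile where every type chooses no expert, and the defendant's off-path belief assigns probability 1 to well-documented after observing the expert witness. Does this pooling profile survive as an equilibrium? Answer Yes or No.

No

On path, the defendant holds the prior and pays 1/9·30 + 8/9·21 = 22. Off path (the expert witness), believing well-documented, it pays 30.
well-documented: no expert nets 22; the expert witness nets 30 − 4 = 26. well-documented would deviate.
poorly-documented: no expert nets 22; the expert witness nets 30 − 7 = 23. poorly-documented would deviate.
A type deviates, so pooling fails.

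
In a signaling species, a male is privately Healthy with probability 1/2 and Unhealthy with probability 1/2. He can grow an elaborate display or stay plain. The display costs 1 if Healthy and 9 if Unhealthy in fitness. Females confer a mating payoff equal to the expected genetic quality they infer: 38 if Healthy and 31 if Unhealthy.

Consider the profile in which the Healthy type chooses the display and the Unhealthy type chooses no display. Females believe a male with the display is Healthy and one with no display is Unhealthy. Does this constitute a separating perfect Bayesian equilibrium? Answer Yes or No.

Yes

Under these beliefs, the display earns mating payoff 38 and no display earns mating payoff 31.
Healthy: the display nets 38 − 1 = 37; no display nets 31. Healthy prefers the display.
Unhealthy: the display nets 38 − 9 = 29; no display nets 31. Unhealthy prefers no display.
Neither type deviates, so the separating profile is an equilibrium.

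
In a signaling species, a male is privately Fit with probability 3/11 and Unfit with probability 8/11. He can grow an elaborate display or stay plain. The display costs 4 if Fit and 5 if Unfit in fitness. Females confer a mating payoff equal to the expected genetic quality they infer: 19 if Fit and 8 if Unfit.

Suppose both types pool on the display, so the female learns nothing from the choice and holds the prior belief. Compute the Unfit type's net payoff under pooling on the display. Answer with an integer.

Pooled mating payoff = 3/11·19 + 8/11·8 = 11.
Unfit pays cost 5 for the display, so net payoff = 11 − 5 = 6.

6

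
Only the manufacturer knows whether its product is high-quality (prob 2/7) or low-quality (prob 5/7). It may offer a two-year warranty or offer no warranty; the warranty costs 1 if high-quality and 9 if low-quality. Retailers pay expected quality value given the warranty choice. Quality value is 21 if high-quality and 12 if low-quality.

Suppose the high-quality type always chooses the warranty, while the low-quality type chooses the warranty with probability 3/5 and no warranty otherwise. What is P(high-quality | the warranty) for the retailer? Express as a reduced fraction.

2/5

P(the warranty) = (2/7)·1 + (5/7)·(3/5) = 5/7.
By Bayes' rule, P(high-quality | the warranty) = (2/7) / (5/7) = 2/5.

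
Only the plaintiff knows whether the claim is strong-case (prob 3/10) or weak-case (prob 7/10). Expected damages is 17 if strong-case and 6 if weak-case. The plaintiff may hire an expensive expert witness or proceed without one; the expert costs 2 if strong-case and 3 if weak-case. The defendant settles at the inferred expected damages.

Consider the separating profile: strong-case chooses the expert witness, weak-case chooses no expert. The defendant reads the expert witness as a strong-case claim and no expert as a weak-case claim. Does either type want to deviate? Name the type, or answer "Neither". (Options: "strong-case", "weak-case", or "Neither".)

weak-case

The expert witness pays 17; no expert pays 6.
strong-case: assigned the expert witness, nets 17 − 2 = 15; deviating to no expert nets 6.
weak-case: assigned no expert, nets 6; deviating to the expert witness nets 17 − 3 = 14.
The weak-case type gains 8 by deviating.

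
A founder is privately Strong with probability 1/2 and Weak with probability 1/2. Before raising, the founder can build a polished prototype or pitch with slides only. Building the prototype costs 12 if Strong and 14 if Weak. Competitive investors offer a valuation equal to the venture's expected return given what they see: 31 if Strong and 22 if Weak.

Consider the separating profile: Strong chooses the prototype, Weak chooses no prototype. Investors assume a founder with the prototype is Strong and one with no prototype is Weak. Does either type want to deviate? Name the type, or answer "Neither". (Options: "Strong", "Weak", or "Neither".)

Strong

The prototype pays 31; no prototype pays 22.
Strong: assigned the prototype, nets 31 − 12 = 19; deviating to no prototype nets 22.
Weak: assigned no prototype, nets 22; deviating to the prototype nets 31 − 14 = 17.
The Strong type gains 3 by deviating.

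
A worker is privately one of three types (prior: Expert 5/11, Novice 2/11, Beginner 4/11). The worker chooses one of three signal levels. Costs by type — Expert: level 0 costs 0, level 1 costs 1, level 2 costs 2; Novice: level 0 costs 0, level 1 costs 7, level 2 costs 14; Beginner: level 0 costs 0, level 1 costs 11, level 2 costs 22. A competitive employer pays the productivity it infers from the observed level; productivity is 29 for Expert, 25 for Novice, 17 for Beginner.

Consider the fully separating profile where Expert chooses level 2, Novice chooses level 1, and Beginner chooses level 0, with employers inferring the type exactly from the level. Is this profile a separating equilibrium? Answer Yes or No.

Yes

Separating wages: level 2 → 29, level 1 → 25, level 0 → 17.
Expert (assigned level 2): level 0: 17 − 0 = 17; level 1: 25 − 1 = 24; level 2: 29 − 2 = 27. Expert stays.
Novice (assigned level 1): level 0: 17 − 0 = 17; level 1: 25 − 7 = 18; level 2: 29 − 14 = 15. Novice stays.
Beginner (assigned level 0): level 0: 17 − 0 = 17; level 1: 25 − 11 = 14; level 2: 29 − 22 = 7. Beginner stays.
Every type prefers its assigned level; separation holds.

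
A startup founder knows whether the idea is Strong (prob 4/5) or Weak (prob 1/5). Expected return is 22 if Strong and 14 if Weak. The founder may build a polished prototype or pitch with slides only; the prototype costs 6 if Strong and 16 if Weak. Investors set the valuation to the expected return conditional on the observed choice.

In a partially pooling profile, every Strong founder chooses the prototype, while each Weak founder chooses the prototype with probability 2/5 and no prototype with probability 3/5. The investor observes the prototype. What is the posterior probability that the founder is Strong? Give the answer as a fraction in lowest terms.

P(the prototype) = (4/5)·1 + (1/5)·(2/5) = 22/25.
By Bayes' rule, P(Strong | the prototype) = (4/5) / (22/25) = 10/11.

10/11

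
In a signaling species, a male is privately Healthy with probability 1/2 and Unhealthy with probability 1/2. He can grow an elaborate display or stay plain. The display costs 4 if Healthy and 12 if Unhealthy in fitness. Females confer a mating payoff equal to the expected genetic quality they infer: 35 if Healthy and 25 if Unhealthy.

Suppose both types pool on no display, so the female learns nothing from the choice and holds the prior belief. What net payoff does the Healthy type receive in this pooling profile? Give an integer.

Pooled mating payoff = 1/2·35 + 1/2·25 = 30.
Healthy pays no cost for no display, so net payoff = 30.

30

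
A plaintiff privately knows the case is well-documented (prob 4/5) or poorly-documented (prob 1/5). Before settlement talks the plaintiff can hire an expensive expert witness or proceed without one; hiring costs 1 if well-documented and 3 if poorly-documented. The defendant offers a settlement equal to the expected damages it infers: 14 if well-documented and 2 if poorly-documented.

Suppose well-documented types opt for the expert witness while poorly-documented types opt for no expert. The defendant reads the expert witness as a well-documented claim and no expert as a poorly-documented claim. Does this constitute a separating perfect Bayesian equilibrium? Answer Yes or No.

Under these beliefs, the expert witness earns settlement 14 and no expert earns settlement 2.
well-documented: the expert witness nets 14 − 1 = 13; no expert nets 2. well-documented prefers the expert witness.
poorly-documented: the expert witness nets 14 − 3 = 11; no expert nets 2. poorly-documented would deviate to the expert witness.
poorly-documented has a profitable deviation, so the profile is not an equilibrium.

No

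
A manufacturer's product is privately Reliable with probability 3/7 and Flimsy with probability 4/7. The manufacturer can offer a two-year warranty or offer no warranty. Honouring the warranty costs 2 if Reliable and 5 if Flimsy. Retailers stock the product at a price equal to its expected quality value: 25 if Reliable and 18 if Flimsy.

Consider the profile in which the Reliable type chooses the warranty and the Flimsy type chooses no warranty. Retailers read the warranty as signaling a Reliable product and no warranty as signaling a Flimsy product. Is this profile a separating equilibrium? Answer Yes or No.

No

Under these beliefs, the warranty earns price 25 and no warranty earns price 18.
Reliable: the warranty nets 25 − 2 = 23; no warranty nets 18. Reliable prefers the warranty.
Flimsy: the warranty nets 25 − 5 = 20; no warranty nets 18. Flimsy would deviate to the warranty.
Flimsy has a profitable deviation, so the profile is not an equilibrium.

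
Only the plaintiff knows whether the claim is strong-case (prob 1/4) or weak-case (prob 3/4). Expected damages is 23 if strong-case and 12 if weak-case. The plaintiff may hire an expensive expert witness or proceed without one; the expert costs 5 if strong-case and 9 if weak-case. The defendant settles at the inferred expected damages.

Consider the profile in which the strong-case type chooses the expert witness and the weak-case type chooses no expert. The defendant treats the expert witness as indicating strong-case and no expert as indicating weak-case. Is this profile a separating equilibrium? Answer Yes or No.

No

Under these beliefs, the expert witness earns settlement 23 and no expert earns settlement 12.
strong-case: the expert witness nets 23 − 5 = 18; no expert nets 12. strong-case prefers the expert witness.
weak-case: the expert witness nets 23 − 9 = 14; no expert nets 12. weak-case would deviate to the expert witness.
weak-case has a profitable deviation, so the profile is not an equilibrium.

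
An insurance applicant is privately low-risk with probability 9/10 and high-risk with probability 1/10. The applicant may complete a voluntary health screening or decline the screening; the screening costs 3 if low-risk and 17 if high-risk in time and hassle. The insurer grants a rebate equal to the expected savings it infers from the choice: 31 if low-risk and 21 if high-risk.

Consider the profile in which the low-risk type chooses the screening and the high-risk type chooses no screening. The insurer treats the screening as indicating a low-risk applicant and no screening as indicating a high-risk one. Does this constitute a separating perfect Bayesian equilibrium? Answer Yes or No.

Under these beliefs, the screening earns rebate 31 and no screening earns rebate 21.
low-risk: the screening nets 31 − 3 = 28; no screening nets 21. low-risk prefers the screening.
high-risk: the screening nets 31 − 17 = 14; no screening nets 21. high-risk prefers no screening.
Neither type deviates, so the separating profile is an equilibrium.

Yes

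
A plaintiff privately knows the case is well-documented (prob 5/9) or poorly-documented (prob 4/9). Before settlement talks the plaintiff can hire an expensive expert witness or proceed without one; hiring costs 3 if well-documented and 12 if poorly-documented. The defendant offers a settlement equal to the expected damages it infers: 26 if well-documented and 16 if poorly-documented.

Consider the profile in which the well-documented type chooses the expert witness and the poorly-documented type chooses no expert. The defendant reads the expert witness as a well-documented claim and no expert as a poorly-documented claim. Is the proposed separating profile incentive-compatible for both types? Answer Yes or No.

Yes

Under these beliefs, the expert witness earns settlement 26 and no expert earns settlement 16.
well-documented: the expert witness nets 26 − 3 = 23; no expert nets 16. well-documented prefers the expert witness.
poorly-documented: the expert witness nets 26 − 12 = 14; no expert nets 16. poorly-documented prefers no expert.
Neither type deviates, so the separating profile is an equilibrium.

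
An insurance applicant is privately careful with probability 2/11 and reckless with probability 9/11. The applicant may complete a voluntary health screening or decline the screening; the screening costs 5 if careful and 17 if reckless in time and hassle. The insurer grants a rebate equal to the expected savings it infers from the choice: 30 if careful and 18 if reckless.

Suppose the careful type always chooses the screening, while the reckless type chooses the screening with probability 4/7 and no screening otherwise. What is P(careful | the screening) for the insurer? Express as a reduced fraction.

P(the screening) = (2/11)·1 + (9/11)·(4/7) = 50/77.
By Bayes' rule, P(careful | the screening) = (2/11) / (50/77) = 7/25.

7/25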